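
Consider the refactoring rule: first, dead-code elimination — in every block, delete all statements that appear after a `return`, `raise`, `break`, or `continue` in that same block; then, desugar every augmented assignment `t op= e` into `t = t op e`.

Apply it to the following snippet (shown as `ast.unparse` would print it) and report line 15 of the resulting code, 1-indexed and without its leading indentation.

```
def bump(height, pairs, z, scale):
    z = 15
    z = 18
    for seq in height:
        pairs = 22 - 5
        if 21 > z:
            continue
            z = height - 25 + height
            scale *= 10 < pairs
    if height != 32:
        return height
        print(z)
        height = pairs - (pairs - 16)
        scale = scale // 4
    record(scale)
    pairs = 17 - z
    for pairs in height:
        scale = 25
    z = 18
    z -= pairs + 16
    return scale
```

Transformed code:
def bump(height, pairs, z, scale):
    z = 15
    z = 18
    for seq in height:
        pairs = 22 - 5
        if 21 > z:
            continue
    if height != 32:
        return height
    record(scale)
    pairs = 17 - z
    for pairs in height:
        scale = 25
    z = 18
    z = z - (pairs + 16)
    return scale

z = z - (pairs + 16)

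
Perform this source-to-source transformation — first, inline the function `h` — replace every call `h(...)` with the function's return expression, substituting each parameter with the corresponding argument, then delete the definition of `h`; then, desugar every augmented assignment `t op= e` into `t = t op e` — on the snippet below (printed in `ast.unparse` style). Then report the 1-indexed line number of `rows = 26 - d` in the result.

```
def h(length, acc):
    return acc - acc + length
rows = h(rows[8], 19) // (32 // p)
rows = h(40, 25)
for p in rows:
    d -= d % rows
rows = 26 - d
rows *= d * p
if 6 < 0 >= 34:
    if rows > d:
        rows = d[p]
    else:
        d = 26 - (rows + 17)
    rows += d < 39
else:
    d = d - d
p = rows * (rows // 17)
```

Transformed code:
rows = (19 - 19 + rows[8]) // (32 // p)
rows = 25 - 25 + 40
for p in rows:
    d = d - d % rows
rows = 26 - d
rows = rows * (d * p)
if 6 < 0 >= 34:
    if rows > d:
        rows = d[p]
    else:
        d = 26 - (rows + 17)
    rows = rows + (d < 39)
else:
    d = d - d
p = rows * (rows // 17)

5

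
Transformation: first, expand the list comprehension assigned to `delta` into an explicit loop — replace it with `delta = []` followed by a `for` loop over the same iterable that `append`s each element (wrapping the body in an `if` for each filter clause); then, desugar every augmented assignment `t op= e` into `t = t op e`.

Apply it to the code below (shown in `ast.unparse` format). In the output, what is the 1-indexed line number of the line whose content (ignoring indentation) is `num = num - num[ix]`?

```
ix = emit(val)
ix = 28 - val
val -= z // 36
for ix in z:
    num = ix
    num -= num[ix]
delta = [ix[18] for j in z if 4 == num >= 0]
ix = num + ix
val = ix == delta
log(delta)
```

Transformed code:
ix = emit(val)
ix = 28 - val
val = val - z // 36
for ix in z:
    num = ix
    num = num - num[ix]
delta = []
for j in z:
    if 4 == num >= 0:
        delta.append(ix[18])
ix = num + ix
val = ix == delta
log(delta)

6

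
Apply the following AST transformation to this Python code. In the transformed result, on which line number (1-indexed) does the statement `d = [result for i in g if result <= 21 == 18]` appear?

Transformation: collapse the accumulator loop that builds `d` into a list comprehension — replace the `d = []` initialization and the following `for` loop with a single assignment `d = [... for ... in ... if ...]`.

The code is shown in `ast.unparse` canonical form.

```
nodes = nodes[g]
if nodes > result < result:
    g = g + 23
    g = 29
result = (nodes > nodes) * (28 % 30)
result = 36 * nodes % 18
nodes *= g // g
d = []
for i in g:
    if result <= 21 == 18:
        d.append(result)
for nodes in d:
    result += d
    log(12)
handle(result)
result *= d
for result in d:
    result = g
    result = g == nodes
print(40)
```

Transformed code:
nodes = nodes[g]
if nodes > result < result:
    g = g + 23
    g = 29
result = (nodes > nodes) * (28 % 30)
result = 36 * nodes % 18
nodes *= g // g
d = [result for i in g if result <= 21 == 18]
for nodes in d:
    result += d
    log(12)
handle(result)
result *= d
for result in d:
    result = g
    result = g == nodes
print(40)

8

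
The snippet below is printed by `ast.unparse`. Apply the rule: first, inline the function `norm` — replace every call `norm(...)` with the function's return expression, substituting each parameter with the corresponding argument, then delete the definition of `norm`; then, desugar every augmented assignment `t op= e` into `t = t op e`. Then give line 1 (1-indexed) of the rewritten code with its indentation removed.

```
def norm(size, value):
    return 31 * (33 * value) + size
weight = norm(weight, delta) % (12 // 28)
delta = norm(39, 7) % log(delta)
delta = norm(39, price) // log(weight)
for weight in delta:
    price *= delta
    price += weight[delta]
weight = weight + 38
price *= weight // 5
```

weight = (31 * (33 * delta) + weight) % (12 // 28)

Transformed code:
weight = (31 * (33 * delta) + weight) % (12 // 28)
delta = (31 * (33 * 7) + 39) % log(delta)
delta = (31 * (33 * price) + 39) // log(weight)
for weight in delta:
    price = price * delta
    price = price + weight[delta]
weight = weight + 38
price = price * (weight // 5)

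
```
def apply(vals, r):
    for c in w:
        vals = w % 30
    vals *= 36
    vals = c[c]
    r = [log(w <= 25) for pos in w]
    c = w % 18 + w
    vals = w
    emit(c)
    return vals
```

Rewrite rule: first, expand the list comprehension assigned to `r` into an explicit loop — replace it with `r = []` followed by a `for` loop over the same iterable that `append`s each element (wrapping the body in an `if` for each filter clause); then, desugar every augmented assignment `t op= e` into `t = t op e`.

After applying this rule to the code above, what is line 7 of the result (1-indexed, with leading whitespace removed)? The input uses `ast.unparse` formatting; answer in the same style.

Transformed code:
def apply(vals, r):
    for c in w:
        vals = w % 30
    vals = vals * 36
    vals = c[c]
    r = []
    for pos in w:
        r.append(log(w <= 25))
    c = w % 18 + w
    vals = w
    emit(c)
    return vals

for pos in w:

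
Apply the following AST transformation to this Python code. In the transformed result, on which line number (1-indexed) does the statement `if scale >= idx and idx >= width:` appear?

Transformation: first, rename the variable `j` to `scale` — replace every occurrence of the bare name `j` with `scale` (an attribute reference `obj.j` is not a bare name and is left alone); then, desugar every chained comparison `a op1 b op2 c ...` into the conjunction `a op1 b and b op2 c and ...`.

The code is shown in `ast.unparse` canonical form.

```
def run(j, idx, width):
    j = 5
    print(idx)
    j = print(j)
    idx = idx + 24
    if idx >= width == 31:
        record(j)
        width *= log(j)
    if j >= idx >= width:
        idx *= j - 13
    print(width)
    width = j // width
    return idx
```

9

Transformed code:
def run(scale, idx, width):
    scale = 5
    print(idx)
    scale = print(scale)
    idx = idx + 24
    if idx >= width and width == 31:
        record(scale)
        width *= log(scale)
    if scale >= idx and idx >= width:
        idx *= scale - 13
    print(width)
    width = scale // width
    return idx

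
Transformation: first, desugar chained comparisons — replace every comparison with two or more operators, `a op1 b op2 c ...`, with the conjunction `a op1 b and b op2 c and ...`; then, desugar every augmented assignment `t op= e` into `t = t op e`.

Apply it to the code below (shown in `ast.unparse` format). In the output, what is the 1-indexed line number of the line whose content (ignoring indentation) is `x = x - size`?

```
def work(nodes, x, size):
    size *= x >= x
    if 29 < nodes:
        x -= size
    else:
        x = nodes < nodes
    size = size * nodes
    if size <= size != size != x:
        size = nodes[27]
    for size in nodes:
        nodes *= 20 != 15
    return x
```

Transformed code:
def work(nodes, x, size):
    size = size * (x >= x)
    if 29 < nodes:
        x = x - size
    else:
        x = nodes < nodes
    size = size * nodes
    if size <= size and size != size and (size != x):
        size = nodes[27]
    for size in nodes:
        nodes = nodes * (20 != 15)
    return x

4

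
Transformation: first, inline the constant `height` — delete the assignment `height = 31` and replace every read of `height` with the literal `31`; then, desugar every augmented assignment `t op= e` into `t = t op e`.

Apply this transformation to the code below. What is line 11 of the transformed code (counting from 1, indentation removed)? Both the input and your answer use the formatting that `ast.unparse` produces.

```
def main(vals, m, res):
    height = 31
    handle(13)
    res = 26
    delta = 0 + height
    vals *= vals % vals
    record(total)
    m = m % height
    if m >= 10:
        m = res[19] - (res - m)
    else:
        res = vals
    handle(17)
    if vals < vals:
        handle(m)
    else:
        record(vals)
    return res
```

Transformed code:
def main(vals, m, res):
    handle(13)
    res = 26
    delta = 0 + 31
    vals = vals * (vals % vals)
    record(total)
    m = m % 31
    if m >= 10:
        m = res[19] - (res - m)
    else:
        res = vals
    handle(17)
    if vals < vals:
        handle(m)
    else:
        record(vals)
    return res

res = vals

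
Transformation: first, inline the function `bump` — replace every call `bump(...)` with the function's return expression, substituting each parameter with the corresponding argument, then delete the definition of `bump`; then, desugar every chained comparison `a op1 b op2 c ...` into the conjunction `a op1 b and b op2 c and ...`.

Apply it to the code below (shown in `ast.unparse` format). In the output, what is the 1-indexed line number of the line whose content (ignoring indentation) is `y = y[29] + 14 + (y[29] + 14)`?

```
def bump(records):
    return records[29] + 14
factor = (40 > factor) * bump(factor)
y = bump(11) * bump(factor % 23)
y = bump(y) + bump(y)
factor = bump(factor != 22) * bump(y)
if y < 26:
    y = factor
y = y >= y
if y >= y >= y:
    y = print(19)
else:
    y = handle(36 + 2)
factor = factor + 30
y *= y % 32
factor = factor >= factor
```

3

Transformed code:
factor = (40 > factor) * (factor[29] + 14)
y = (11[29] + 14) * ((factor % 23)[29] + 14)
y = y[29] + 14 + (y[29] + 14)
factor = ((factor != 22)[29] + 14) * (y[29] + 14)
if y < 26:
    y = factor
y = y >= y
if y >= y and y >= y:
    y = print(19)
else:
    y = handle(36 + 2)
factor = factor + 30
y *= y % 32
factor = factor >= factor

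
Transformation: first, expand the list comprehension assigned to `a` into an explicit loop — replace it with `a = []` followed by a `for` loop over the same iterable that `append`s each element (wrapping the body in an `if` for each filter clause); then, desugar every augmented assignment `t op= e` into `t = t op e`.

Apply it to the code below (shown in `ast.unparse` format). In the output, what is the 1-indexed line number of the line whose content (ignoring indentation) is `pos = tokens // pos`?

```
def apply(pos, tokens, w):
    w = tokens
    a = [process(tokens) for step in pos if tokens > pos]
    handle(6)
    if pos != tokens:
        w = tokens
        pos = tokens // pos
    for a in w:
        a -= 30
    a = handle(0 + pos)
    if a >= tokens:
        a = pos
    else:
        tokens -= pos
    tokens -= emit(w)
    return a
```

Transformed code:
def apply(pos, tokens, w):
    w = tokens
    a = []
    for step in pos:
        if tokens > pos:
            a.append(process(tokens))
    handle(6)
    if pos != tokens:
        w = tokens
        pos = tokens // pos
    for a in w:
        a = a - 30
    a = handle(0 + pos)
    if a >= tokens:
        a = pos
    else:
        tokens = tokens - pos
    tokens = tokens - emit(w)
    return a

10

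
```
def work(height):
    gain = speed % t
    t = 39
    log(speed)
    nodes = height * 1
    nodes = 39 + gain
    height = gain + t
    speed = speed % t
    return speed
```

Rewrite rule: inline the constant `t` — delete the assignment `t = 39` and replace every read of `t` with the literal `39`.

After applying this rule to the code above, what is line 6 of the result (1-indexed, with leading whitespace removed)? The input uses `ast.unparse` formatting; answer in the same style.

Transformed code:
def work(height):
    gain = speed % 39
    log(speed)
    nodes = height * 1
    nodes = 39 + gain
    height = gain + 39
    speed = speed % 39
    return speed

height = gain + 39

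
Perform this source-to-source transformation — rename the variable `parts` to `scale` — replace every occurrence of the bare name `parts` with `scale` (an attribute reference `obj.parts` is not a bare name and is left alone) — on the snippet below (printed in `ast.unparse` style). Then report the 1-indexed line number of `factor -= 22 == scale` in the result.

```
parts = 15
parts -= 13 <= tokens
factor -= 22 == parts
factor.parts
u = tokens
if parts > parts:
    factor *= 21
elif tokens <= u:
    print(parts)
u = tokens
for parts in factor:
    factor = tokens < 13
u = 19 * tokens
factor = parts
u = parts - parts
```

Transformed code:
scale = 15
scale -= 13 <= tokens
factor -= 22 == scale
factor.parts
u = tokens
if scale > scale:
    factor *= 21
elif tokens <= u:
    print(scale)
u = tokens
for scale in factor:
    factor = tokens < 13
u = 19 * tokens
factor = scale
u = scale - scale

3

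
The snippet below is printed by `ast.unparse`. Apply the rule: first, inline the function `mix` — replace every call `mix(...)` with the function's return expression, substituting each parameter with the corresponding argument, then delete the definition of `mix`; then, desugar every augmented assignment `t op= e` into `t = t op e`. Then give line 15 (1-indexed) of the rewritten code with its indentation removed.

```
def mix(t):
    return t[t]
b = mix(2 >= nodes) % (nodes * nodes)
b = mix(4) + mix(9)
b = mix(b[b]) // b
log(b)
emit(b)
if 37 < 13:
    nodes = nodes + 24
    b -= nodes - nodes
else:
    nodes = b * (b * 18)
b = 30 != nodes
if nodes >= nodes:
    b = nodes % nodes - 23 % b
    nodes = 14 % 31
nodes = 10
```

Transformed code:
b = (2 >= nodes)[2 >= nodes] % (nodes * nodes)
b = 4[4] + 9[9]
b = b[b][b[b]] // b
log(b)
emit(b)
if 37 < 13:
    nodes = nodes + 24
    b = b - (nodes - nodes)
else:
    nodes = b * (b * 18)
b = 30 != nodes
if nodes >= nodes:
    b = nodes % nodes - 23 % b
    nodes = 14 % 31
nodes = 10

nodes = 10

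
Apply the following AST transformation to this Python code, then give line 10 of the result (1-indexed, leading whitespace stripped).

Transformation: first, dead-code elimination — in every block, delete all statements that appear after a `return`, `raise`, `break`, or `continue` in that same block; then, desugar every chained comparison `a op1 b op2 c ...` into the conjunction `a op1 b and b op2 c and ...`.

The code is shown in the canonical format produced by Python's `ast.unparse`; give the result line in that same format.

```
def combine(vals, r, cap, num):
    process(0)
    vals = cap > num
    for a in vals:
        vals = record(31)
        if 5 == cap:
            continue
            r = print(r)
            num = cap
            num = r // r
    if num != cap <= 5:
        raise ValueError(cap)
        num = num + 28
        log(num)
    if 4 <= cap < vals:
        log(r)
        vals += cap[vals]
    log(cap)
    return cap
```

Transformed code:
def combine(vals, r, cap, num):
    process(0)
    vals = cap > num
    for a in vals:
        vals = record(31)
        if 5 == cap:
            continue
    if num != cap and cap <= 5:
        raise ValueError(cap)
    if 4 <= cap and cap < vals:
        log(r)
        vals += cap[vals]
    log(cap)
    return cap

if 4 <= cap and cap < vals:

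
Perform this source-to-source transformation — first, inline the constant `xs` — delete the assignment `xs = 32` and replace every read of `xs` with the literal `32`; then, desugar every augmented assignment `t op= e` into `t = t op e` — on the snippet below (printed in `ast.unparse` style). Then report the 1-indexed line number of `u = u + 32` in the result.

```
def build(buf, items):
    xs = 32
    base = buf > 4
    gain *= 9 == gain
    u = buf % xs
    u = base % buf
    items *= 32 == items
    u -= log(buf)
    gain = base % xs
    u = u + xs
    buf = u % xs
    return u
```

Transformed code:
def build(buf, items):
    base = buf > 4
    gain = gain * (9 == gain)
    u = buf % 32
    u = base % buf
    items = items * (32 == items)
    u = u - log(buf)
    gain = base % 32
    u = u + 32
    buf = u % 32
    return u

9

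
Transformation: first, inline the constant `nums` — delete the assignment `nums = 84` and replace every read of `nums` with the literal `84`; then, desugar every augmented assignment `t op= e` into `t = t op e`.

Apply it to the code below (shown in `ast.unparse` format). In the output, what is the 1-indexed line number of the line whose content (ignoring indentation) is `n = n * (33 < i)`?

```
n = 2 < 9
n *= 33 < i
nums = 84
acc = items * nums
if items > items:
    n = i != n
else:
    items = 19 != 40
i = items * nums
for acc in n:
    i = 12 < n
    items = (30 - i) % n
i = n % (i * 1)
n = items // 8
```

Transformed code:
n = 2 < 9
n = n * (33 < i)
acc = items * 84
if items > items:
    n = i != n
else:
    items = 19 != 40
i = items * 84
for acc in n:
    i = 12 < n
    items = (30 - i) % n
i = n % (i * 1)
n = items // 8

2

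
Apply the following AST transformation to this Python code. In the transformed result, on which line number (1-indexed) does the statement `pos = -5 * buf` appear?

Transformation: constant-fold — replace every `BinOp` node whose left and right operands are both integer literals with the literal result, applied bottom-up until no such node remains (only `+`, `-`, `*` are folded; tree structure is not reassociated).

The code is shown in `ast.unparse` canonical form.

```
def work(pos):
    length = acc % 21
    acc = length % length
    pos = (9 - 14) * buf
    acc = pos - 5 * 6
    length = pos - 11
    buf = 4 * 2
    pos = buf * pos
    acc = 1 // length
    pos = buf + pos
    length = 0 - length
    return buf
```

4

Transformed code:
def work(pos):
    length = acc % 21
    acc = length % length
    pos = -5 * buf
    acc = pos - 30
    length = pos - 11
    buf = 8
    pos = buf * pos
    acc = 1 // length
    pos = buf + pos
    length = 0 - length
    return buf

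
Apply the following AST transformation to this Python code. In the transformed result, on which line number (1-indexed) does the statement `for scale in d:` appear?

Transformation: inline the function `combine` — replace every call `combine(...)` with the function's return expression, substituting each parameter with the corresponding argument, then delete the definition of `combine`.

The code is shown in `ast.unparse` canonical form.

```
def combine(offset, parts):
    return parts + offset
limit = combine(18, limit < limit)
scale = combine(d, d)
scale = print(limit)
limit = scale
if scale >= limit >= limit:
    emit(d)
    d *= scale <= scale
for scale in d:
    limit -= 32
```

Transformed code:
limit = (limit < limit) + 18
scale = d + d
scale = print(limit)
limit = scale
if scale >= limit >= limit:
    emit(d)
    d *= scale <= scale
for scale in d:
    limit -= 32

8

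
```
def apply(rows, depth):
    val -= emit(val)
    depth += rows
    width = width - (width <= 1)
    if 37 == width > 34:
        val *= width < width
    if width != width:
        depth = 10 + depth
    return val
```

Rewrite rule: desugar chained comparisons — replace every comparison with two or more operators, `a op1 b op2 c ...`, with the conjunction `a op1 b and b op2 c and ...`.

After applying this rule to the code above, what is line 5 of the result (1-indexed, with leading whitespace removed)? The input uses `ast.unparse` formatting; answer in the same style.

if 37 == width and width > 34:

Transformed code:
def apply(rows, depth):
    val -= emit(val)
    depth += rows
    width = width - (width <= 1)
    if 37 == width and width > 34:
        val *= width < width
    if width != width:
        depth = 10 + depth
    return val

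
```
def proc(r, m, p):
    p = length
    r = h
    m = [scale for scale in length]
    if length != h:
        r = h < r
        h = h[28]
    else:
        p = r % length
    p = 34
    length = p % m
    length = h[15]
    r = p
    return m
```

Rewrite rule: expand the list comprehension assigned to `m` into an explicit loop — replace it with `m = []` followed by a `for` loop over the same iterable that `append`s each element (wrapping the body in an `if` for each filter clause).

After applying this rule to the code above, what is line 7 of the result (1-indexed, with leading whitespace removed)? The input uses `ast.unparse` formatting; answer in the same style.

Transformed code:
def proc(r, m, p):
    p = length
    r = h
    m = []
    for scale in length:
        m.append(scale)
    if length != h:
        r = h < r
        h = h[28]
    else:
        p = r % length
    p = 34
    length = p % m
    length = h[15]
    r = p
    return m

if length != h:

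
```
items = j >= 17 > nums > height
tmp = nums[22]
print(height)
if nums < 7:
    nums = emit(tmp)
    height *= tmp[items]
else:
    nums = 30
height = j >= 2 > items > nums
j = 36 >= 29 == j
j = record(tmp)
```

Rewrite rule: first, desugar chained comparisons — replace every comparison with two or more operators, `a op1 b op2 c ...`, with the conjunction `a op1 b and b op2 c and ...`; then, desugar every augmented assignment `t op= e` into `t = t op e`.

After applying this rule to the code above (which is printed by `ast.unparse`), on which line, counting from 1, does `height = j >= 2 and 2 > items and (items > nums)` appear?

9

Transformed code:
items = j >= 17 and 17 > nums and (nums > height)
tmp = nums[22]
print(height)
if nums < 7:
    nums = emit(tmp)
    height = height * tmp[items]
else:
    nums = 30
height = j >= 2 and 2 > items and (items > nums)
j = 36 >= 29 and 29 == j
j = record(tmp)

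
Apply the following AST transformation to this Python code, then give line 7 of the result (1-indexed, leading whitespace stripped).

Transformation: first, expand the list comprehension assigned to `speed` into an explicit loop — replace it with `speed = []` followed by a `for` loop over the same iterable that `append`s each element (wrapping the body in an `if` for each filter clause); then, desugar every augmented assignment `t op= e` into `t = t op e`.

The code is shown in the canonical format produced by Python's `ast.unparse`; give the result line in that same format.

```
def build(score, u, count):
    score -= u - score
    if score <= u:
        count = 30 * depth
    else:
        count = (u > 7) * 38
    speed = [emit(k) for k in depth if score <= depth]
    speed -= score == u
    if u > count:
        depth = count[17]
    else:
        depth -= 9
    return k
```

Transformed code:
def build(score, u, count):
    score = score - (u - score)
    if score <= u:
        count = 30 * depth
    else:
        count = (u > 7) * 38
    speed = []
    for k in depth:
        if score <= depth:
            speed.append(emit(k))
    speed = speed - (score == u)
    if u > count:
        depth = count[17]
    else:
        depth = depth - 9
    return k

speed = []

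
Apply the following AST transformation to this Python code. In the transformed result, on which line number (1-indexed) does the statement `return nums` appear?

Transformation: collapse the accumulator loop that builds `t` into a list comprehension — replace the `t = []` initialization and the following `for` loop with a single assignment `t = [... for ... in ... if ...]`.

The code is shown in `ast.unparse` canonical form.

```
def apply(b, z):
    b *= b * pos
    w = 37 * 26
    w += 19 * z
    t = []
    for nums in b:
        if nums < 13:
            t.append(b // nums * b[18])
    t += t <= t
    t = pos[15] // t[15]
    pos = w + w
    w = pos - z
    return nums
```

Transformed code:
def apply(b, z):
    b *= b * pos
    w = 37 * 26
    w += 19 * z
    t = [b // nums * b[18] for nums in b if nums < 13]
    t += t <= t
    t = pos[15] // t[15]
    pos = w + w
    w = pos - z
    return nums

10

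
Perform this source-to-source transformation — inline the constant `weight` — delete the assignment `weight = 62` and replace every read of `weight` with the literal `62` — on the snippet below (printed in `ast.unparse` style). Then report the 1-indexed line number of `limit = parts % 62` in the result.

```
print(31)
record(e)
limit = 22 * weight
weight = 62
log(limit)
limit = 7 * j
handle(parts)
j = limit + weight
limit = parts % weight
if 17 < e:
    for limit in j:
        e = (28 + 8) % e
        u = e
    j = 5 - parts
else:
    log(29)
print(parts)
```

8

Transformed code:
print(31)
record(e)
limit = 22 * 62
log(limit)
limit = 7 * j
handle(parts)
j = limit + 62
limit = parts % 62
if 17 < e:
    for limit in j:
        e = (28 + 8) % e
        u = e
    j = 5 - parts
else:
    log(29)
print(parts)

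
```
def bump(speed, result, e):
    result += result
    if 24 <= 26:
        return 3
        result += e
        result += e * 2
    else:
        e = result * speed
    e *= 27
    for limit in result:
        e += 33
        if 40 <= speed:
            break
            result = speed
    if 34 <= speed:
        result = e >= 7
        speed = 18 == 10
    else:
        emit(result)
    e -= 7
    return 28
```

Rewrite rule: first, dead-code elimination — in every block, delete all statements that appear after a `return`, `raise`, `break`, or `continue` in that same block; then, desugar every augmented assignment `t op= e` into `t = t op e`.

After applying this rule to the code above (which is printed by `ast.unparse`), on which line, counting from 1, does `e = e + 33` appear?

9

Transformed code:
def bump(speed, result, e):
    result = result + result
    if 24 <= 26:
        return 3
    else:
        e = result * speed
    e = e * 27
    for limit in result:
        e = e + 33
        if 40 <= speed:
            break
    if 34 <= speed:
        result = e >= 7
        speed = 18 == 10
    else:
        emit(result)
    e = e - 7
    return 28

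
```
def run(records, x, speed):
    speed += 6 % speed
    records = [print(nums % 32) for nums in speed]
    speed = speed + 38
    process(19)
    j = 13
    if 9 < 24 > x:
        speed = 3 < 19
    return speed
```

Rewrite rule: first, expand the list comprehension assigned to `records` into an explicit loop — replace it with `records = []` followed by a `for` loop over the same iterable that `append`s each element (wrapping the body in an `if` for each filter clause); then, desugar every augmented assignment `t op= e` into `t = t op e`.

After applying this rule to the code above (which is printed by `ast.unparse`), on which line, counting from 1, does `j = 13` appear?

8

Transformed code:
def run(records, x, speed):
    speed = speed + 6 % speed
    records = []
    for nums in speed:
        records.append(print(nums % 32))
    speed = speed + 38
    process(19)
    j = 13
    if 9 < 24 > x:
        speed = 3 < 19
    return speed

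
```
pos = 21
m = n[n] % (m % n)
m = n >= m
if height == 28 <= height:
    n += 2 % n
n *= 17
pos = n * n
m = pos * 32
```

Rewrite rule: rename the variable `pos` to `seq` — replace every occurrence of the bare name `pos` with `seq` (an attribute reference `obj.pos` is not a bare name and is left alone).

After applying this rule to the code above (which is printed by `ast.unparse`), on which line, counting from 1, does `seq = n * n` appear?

7

Transformed code:
seq = 21
m = n[n] % (m % n)
m = n >= m
if height == 28 <= height:
    n += 2 % n
n *= 17
seq = n * n
m = seq * 32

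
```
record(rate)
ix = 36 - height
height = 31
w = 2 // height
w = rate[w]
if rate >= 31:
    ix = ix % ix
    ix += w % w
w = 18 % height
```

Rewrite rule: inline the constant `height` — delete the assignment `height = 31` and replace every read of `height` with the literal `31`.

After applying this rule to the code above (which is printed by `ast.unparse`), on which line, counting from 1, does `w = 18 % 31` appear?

8

Transformed code:
record(rate)
ix = 36 - 31
w = 2 // 31
w = rate[w]
if rate >= 31:
    ix = ix % ix
    ix += w % w
w = 18 % 31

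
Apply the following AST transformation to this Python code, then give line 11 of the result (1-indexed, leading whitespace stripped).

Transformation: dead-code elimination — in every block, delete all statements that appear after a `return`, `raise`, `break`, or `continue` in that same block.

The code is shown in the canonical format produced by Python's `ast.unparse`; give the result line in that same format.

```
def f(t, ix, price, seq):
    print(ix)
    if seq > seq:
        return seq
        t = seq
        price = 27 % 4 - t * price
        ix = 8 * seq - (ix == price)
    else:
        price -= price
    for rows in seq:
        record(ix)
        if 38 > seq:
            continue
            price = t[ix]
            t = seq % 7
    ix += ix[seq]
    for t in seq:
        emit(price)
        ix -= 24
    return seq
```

ix += ix[seq]

Transformed code:
def f(t, ix, price, seq):
    print(ix)
    if seq > seq:
        return seq
    else:
        price -= price
    for rows in seq:
        record(ix)
        if 38 > seq:
            continue
    ix += ix[seq]
    for t in seq:
        emit(price)
        ix -= 24
    return seq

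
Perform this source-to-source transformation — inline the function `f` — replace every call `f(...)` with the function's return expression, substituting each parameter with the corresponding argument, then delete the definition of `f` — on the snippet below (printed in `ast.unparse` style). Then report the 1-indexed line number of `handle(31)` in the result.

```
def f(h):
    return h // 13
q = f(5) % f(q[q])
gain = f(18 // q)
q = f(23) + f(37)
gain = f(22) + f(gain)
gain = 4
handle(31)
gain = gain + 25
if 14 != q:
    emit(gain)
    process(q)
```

6

Transformed code:
q = 5 // 13 % (q[q] // 13)
gain = 18 // q // 13
q = 23 // 13 + 37 // 13
gain = 22 // 13 + gain // 13
gain = 4
handle(31)
gain = gain + 25
if 14 != q:
    emit(gain)
    process(q)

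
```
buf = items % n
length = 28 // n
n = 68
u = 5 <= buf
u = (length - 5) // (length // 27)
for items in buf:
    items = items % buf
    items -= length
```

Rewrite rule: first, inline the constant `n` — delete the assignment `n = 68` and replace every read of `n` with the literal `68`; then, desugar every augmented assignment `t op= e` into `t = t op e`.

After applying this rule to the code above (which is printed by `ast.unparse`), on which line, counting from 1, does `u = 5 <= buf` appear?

Transformed code:
buf = items % 68
length = 28 // 68
u = 5 <= buf
u = (length - 5) // (length // 27)
for items in buf:
    items = items % buf
    items = items - length

3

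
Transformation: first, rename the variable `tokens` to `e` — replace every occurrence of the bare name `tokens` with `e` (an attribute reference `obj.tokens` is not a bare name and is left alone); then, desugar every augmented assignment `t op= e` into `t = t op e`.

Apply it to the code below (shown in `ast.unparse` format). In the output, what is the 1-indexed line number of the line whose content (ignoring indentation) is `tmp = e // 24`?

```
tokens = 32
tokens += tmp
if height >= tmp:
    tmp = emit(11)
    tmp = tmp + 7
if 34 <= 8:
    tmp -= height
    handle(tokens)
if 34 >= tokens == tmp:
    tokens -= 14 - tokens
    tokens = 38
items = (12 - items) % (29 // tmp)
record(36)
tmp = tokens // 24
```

14

Transformed code:
e = 32
e = e + tmp
if height >= tmp:
    tmp = emit(11)
    tmp = tmp + 7
if 34 <= 8:
    tmp = tmp - height
    handle(e)
if 34 >= e == tmp:
    e = e - (14 - e)
    e = 38
items = (12 - items) % (29 // tmp)
record(36)
tmp = e // 24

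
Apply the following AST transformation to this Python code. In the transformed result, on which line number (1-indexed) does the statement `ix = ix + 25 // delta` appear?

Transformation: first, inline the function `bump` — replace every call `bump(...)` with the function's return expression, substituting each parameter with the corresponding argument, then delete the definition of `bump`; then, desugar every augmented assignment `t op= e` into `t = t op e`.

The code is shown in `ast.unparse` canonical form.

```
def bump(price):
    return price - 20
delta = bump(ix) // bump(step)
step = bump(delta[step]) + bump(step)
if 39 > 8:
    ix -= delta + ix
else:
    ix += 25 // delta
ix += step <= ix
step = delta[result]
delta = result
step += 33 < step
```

Transformed code:
delta = (ix - 20) // (step - 20)
step = delta[step] - 20 + (step - 20)
if 39 > 8:
    ix = ix - (delta + ix)
else:
    ix = ix + 25 // delta
ix = ix + (step <= ix)
step = delta[result]
delta = result
step = step + (33 < step)

6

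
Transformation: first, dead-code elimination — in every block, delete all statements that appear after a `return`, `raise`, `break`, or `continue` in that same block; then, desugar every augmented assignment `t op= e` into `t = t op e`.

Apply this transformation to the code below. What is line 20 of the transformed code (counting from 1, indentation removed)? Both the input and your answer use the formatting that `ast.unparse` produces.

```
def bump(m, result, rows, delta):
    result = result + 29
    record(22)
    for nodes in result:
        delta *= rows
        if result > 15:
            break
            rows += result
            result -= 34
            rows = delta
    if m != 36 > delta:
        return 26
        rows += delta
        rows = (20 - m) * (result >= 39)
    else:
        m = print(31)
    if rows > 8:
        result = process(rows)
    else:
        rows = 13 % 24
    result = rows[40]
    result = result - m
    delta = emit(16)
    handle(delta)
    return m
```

return m

Transformed code:
def bump(m, result, rows, delta):
    result = result + 29
    record(22)
    for nodes in result:
        delta = delta * rows
        if result > 15:
            break
    if m != 36 > delta:
        return 26
    else:
        m = print(31)
    if rows > 8:
        result = process(rows)
    else:
        rows = 13 % 24
    result = rows[40]
    result = result - m
    delta = emit(16)
    handle(delta)
    return m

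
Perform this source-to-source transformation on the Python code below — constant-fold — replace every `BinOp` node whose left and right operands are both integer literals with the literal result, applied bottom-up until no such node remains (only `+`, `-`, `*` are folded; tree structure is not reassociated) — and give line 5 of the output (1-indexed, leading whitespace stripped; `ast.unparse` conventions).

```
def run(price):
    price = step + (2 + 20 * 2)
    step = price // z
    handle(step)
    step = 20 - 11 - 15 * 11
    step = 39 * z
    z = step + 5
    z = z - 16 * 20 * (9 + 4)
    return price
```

Transformed code:
def run(price):
    price = step + 42
    step = price // z
    handle(step)
    step = -156
    step = 39 * z
    z = step + 5
    z = z - 4160
    return price

step = -156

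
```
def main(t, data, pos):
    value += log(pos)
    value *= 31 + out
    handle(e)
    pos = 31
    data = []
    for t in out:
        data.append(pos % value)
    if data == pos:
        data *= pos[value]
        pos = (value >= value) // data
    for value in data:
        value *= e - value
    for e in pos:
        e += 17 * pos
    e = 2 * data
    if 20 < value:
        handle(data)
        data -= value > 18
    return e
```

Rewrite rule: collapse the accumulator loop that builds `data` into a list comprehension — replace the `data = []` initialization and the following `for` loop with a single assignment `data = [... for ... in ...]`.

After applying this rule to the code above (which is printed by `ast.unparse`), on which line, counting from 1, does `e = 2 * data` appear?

14

Transformed code:
def main(t, data, pos):
    value += log(pos)
    value *= 31 + out
    handle(e)
    pos = 31
    data = [pos % value for t in out]
    if data == pos:
        data *= pos[value]
        pos = (value >= value) // data
    for value in data:
        value *= e - value
    for e in pos:
        e += 17 * pos
    e = 2 * data
    if 20 < value:
        handle(data)
        data -= value > 18
    return e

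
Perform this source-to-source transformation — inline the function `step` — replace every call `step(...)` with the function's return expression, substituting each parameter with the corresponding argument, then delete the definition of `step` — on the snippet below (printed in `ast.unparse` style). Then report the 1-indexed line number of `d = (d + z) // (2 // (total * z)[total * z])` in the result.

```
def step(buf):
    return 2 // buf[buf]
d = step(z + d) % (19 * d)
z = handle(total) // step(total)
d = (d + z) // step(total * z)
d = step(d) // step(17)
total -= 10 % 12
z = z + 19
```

Transformed code:
d = 2 // (z + d)[z + d] % (19 * d)
z = handle(total) // (2 // total[total])
d = (d + z) // (2 // (total * z)[total * z])
d = 2 // d[d] // (2 // 17[17])
total -= 10 % 12
z = z + 19

3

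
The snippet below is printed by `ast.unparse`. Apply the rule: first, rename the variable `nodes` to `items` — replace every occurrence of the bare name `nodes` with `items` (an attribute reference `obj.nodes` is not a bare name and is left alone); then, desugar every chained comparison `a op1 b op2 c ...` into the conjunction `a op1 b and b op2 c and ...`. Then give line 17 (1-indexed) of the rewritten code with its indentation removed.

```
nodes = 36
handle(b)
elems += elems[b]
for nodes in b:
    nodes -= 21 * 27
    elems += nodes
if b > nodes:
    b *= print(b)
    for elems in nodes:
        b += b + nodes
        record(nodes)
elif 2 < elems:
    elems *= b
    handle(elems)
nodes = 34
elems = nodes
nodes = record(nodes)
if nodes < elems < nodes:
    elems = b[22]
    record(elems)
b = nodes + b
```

Transformed code:
items = 36
handle(b)
elems += elems[b]
for items in b:
    items -= 21 * 27
    elems += items
if b > items:
    b *= print(b)
    for elems in items:
        b += b + items
        record(items)
elif 2 < elems:
    elems *= b
    handle(elems)
items = 34
elems = items
items = record(items)
if items < elems and elems < items:
    elems = b[22]
    record(elems)
b = items + b

items = record(items)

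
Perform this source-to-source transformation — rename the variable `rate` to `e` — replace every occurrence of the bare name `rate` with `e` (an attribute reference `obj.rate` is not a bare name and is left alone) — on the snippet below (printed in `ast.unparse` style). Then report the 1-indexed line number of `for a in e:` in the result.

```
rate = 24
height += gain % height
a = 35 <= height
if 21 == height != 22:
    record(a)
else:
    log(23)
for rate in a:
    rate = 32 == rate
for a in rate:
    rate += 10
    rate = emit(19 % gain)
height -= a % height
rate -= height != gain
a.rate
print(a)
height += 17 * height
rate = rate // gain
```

Transformed code:
e = 24
height += gain % height
a = 35 <= height
if 21 == height != 22:
    record(a)
else:
    log(23)
for e in a:
    e = 32 == e
for a in e:
    e += 10
    e = emit(19 % gain)
height -= a % height
e -= height != gain
a.rate
print(a)
height += 17 * height
e = e // gain

10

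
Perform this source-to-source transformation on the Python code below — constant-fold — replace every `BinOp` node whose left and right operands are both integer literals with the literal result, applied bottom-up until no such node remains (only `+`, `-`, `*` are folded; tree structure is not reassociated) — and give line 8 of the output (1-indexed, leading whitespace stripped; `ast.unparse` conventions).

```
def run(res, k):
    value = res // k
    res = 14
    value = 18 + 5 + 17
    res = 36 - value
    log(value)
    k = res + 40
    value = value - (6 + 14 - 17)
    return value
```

Transformed code:
def run(res, k):
    value = res // k
    res = 14
    value = 40
    res = 36 - value
    log(value)
    k = res + 40
    value = value - 3
    return value

value = value - 3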